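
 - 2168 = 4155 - 6323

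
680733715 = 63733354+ 617000361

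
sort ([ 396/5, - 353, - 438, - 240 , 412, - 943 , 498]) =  [ - 943,-438, - 353, - 240,  396/5 , 412, 498 ]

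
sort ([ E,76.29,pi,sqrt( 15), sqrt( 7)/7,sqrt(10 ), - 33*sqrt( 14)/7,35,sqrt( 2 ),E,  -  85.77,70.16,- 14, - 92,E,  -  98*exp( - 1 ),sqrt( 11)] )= [ - 92,  -  85.77, - 98 * exp ( - 1 ), - 33*sqrt( 14) /7,-14,sqrt(7)/7,sqrt(2 ) , E , E,E,pi,sqrt(10),  sqrt(11 ),sqrt(15), 35, 70.16,76.29] 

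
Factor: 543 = 3^1  *181^1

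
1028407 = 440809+587598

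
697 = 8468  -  7771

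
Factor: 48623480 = 2^3*5^1*1215587^1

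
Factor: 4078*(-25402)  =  -2^2*13^1 * 977^1 * 2039^1 = - 103589356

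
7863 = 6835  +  1028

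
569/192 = 569/192 = 2.96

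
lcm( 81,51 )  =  1377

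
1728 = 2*864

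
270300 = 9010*30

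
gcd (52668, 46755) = 9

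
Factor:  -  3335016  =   - 2^3*3^1*138959^1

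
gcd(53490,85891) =1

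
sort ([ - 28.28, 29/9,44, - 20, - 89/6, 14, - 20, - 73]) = [ - 73,  -  28.28, - 20, - 20, - 89/6,29/9,14 , 44 ]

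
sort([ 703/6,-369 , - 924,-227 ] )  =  [ - 924,-369, - 227, 703/6]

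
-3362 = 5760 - 9122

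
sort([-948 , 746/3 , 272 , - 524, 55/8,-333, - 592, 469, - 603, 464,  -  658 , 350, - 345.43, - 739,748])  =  [ - 948,-739, - 658,-603, - 592, - 524, - 345.43, - 333,55/8, 746/3,272,350, 464, 469, 748]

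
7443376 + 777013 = 8220389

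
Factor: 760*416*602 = 190328320 = 2^9*5^1*7^1*13^1*19^1*43^1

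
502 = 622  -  120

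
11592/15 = 772 + 4/5 = 772.80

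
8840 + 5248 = 14088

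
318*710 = 225780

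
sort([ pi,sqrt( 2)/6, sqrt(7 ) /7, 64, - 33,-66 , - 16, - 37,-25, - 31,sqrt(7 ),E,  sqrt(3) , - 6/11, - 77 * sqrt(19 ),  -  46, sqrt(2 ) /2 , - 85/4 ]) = [ - 77*sqrt ( 19 ), - 66,  -  46,  -  37, - 33,-31, - 25, - 85/4, - 16, - 6/11, sqrt(2 )/6, sqrt(7 ) /7, sqrt( 2 )/2,  sqrt(3 ),  sqrt (7 ), E,pi, 64 ] 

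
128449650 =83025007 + 45424643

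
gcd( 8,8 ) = 8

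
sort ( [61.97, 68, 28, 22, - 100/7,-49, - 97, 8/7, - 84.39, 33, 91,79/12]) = [ - 97, - 84.39, - 49, - 100/7, 8/7, 79/12,22, 28, 33, 61.97 , 68,91]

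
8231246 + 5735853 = 13967099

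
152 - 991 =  - 839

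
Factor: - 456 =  - 2^3*3^1 * 19^1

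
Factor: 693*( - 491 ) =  - 340263 = - 3^2*7^1*11^1*491^1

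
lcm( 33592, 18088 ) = 235144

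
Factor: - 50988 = - 2^2*3^1*7^1*607^1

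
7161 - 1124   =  6037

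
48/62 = 24/31 = 0.77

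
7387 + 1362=8749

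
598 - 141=457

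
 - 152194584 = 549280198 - 701474782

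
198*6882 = 1362636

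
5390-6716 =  - 1326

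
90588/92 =22647/23  =  984.65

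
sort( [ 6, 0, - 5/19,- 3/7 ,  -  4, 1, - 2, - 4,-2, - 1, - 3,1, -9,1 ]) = [-9, - 4, - 4 , - 3,-2, - 2,-1,-3/7, - 5/19, 0, 1,1, 1, 6] 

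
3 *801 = 2403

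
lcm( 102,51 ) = 102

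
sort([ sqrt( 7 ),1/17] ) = [ 1/17, sqrt( 7 )]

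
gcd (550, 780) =10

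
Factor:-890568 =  - 2^3*3^3*7^1*19^1*31^1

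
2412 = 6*402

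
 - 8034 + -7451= - 15485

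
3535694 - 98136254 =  - 94600560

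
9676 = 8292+1384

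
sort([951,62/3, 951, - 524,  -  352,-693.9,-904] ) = [ - 904, - 693.9, - 524,  -  352, 62/3, 951, 951]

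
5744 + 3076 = 8820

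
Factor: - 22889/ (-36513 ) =3^(-2)*47^1 * 487^1*4057^( -1 )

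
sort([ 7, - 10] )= [ - 10,  7]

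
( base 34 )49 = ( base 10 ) 145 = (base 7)265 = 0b10010001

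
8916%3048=2820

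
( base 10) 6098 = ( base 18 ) 10ee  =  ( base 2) 1011111010010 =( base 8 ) 13722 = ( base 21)DH8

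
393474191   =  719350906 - 325876715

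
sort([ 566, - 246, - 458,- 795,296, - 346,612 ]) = [ - 795, - 458, - 346, - 246,296,566,612]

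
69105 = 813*85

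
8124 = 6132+1992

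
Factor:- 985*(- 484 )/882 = 2^1*3^( - 2 )*5^1*7^( -2 )*11^2*197^1   =  238370/441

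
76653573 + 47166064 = 123819637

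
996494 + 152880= 1149374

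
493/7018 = 17/242= 0.07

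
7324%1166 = 328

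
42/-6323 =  - 1 + 6281/6323 = - 0.01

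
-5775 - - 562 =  - 5213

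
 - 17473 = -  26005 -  - 8532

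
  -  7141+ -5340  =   - 12481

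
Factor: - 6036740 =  - 2^2*5^1 * 509^1*593^1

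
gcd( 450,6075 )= 225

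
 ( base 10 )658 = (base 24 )13A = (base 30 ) ls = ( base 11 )549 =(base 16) 292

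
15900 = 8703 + 7197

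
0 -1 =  - 1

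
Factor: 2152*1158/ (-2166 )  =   - 2^3*19^(-2 ) *193^1*269^1  =  - 415336/361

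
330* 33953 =11204490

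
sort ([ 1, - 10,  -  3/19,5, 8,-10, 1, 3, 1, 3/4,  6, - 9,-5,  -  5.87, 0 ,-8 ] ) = [ - 10, - 10, - 9,-8 , - 5.87 , - 5,-3/19, 0, 3/4,1,1, 1, 3,5,6,8]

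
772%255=7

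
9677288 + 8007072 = 17684360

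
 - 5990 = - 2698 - 3292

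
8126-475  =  7651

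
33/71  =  33/71 = 0.46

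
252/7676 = 63/1919 = 0.03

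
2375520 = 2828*840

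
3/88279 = 3/88279 = 0.00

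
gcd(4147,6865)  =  1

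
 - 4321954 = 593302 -4915256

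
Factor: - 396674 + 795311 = 398637 =3^2*44293^1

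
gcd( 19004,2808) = 4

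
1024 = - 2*( - 512)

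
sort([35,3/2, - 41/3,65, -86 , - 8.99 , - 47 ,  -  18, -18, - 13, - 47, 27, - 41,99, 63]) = [ - 86, - 47,  -  47, - 41, - 18, - 18, - 41/3, - 13,- 8.99, 3/2,27,35,  63,65, 99 ] 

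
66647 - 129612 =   -  62965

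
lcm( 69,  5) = 345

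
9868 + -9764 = 104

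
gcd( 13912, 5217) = 1739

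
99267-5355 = 93912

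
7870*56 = 440720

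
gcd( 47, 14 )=1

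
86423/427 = 86423/427  =  202.40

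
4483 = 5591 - 1108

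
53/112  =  53/112 =0.47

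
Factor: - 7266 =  - 2^1 * 3^1 * 7^1*173^1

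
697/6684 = 697/6684 = 0.10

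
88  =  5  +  83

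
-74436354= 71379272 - 145815626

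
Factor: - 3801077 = -7^2*77573^1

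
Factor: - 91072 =-2^6 * 1423^1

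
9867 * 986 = 9728862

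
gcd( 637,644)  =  7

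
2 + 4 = 6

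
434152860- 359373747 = 74779113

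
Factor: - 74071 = -74071^1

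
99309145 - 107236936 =  -  7927791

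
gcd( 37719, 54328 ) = 1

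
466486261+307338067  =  773824328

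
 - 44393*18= - 799074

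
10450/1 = 10450 = 10450.00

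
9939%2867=1338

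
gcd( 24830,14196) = 26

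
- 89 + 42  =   - 47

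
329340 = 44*7485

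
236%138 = 98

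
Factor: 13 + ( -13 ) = 0 = 0^1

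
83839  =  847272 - 763433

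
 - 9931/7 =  - 9931/7 = -  1418.71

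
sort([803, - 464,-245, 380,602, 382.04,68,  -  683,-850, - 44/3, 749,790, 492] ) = [ - 850, - 683,-464, - 245, - 44/3,  68,380,382.04,492, 602,749,790,803 ] 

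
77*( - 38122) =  - 2935394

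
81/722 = 81/722 = 0.11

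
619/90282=619/90282  =  0.01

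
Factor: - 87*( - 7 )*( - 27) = - 16443 = - 3^4* 7^1*29^1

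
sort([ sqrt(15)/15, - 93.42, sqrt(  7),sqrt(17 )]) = [ - 93.42,sqrt( 15 )/15 , sqrt( 7), sqrt(17 )]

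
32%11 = 10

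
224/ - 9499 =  - 1 + 1325/1357 = - 0.02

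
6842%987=920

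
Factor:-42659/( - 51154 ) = 2^( - 1 )*29^1 * 1471^1*25577^ ( - 1 )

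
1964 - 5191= - 3227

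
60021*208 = 12484368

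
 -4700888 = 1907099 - 6607987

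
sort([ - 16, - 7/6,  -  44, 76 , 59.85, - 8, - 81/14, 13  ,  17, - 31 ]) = [-44,-31, - 16, - 8, - 81/14, - 7/6, 13,17,59.85,76]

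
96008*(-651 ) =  - 62501208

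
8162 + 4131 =12293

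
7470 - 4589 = 2881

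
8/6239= 8/6239 = 0.00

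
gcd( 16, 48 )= 16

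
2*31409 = 62818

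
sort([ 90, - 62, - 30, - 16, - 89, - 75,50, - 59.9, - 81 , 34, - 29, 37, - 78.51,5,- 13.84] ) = [-89 , - 81, - 78.51, - 75, - 62, -59.9, - 30,- 29,  -  16, -13.84, 5, 34,37, 50,90 ] 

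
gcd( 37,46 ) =1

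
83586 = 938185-854599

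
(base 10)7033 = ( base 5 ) 211113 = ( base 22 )EBF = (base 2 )1101101111001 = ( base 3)100122111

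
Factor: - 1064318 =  - 2^1 *532159^1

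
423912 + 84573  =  508485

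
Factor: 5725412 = 2^2*7^1*11^1*29^1 * 641^1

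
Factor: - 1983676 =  - 2^2 * 19^1*43^1*607^1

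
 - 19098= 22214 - 41312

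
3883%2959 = 924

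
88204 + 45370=133574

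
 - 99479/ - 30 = 3315  +  29/30 =3315.97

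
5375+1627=7002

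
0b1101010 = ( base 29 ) 3j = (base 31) 3D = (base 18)5G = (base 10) 106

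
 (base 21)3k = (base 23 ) 3E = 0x53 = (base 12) 6b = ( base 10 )83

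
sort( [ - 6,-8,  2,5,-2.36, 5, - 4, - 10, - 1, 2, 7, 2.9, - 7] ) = [-10, - 8,  -  7,-6,-4 , - 2.36, - 1,  2,  2, 2.9, 5,5, 7 ]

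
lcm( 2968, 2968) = 2968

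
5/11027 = 5/11027 = 0.00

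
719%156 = 95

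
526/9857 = 526/9857  =  0.05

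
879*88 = 77352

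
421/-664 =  - 421/664 = - 0.63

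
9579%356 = 323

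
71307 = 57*1251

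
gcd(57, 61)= 1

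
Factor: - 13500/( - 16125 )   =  36/43 = 2^2* 3^2*43^( - 1 ) 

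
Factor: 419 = 419^1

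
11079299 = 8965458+2113841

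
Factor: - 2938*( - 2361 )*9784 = 67867870512=2^4*3^1*13^1*113^1*787^1*1223^1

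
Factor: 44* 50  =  2^3*5^2 *11^1 = 2200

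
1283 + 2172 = 3455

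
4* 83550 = 334200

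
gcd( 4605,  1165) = 5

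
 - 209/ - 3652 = 19/332  =  0.06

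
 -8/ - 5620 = 2/1405 = 0.00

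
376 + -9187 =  - 8811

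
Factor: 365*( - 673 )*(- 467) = 5^1*73^1*467^1*673^1 = 114716215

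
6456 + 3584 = 10040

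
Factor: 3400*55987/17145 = 2^3*3^( - 3)*5^1*17^1 * 127^(  -  1)*55987^1  =  38071160/3429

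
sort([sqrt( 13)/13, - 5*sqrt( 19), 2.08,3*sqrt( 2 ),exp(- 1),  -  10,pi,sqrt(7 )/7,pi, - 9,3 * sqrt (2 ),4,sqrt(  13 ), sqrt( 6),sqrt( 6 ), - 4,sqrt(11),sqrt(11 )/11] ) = [ - 5*sqrt(19 ),  -  10,-9,-4,sqrt( 13) /13,sqrt( 11 ) /11, exp( - 1 ), sqrt( 7)/7,2.08, sqrt (6 ), sqrt( 6 ) , pi, pi,sqrt( 11 ), sqrt ( 13 ),  4, 3*sqrt( 2),3*sqrt(2 ) ] 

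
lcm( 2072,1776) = 12432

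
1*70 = 70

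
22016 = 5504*4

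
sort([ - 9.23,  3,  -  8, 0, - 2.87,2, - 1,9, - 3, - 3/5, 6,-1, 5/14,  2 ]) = [ - 9.23, - 8, -3, - 2.87, - 1, - 1, - 3/5, 0, 5/14 , 2,2, 3, 6 , 9 ]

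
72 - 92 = -20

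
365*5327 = 1944355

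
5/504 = 5/504 = 0.01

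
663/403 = 1  +  20/31 = 1.65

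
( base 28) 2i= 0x4A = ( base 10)74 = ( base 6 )202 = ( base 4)1022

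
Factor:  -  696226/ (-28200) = 348113/14100 =2^( - 2 )*3^( -1) * 5^(-2)*47^(-1 ) * 71^1*4903^1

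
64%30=4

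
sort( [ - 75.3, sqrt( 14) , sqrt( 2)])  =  [- 75.3, sqrt(2), sqrt(14)] 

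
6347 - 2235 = 4112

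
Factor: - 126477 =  - 3^2 * 13^1*23^1 * 47^1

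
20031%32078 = 20031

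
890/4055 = 178/811 = 0.22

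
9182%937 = 749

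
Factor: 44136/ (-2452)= - 18 =- 2^1 * 3^2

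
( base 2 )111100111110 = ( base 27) 59E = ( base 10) 3902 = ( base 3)12100112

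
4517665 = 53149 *85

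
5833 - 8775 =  - 2942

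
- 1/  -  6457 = 1/6457= 0.00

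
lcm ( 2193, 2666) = 135966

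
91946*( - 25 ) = -2298650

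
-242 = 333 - 575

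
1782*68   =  121176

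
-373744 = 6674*( - 56)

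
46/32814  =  23/16407  =  0.00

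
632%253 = 126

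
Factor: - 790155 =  - 3^4*5^1*1951^1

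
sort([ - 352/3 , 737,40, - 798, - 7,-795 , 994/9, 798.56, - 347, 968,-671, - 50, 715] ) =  [ - 798, - 795,  -  671, - 347 ,- 352/3, - 50, - 7,40,994/9,715, 737,798.56,968]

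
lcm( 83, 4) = 332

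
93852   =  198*474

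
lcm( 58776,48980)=293880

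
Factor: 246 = 2^1*3^1*41^1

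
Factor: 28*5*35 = 2^2 * 5^2*7^2 = 4900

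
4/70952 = 1/17738 = 0.00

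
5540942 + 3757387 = 9298329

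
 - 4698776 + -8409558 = -13108334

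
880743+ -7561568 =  - 6680825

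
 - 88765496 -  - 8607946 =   -  80157550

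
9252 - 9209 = 43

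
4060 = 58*70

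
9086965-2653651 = 6433314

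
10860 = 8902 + 1958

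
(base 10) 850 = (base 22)1GE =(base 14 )44A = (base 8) 1522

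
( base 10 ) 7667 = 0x1df3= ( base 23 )EB8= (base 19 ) 124A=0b1110111110011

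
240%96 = 48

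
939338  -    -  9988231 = 10927569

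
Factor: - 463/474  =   - 2^( - 1)*3^(- 1 )*79^( - 1)*463^1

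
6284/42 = 3142/21 = 149.62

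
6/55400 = 3/27700 = 0.00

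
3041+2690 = 5731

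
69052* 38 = 2623976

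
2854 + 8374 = 11228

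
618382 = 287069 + 331313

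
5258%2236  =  786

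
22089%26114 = 22089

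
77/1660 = 77/1660=   0.05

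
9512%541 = 315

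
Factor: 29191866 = 2^1*3^1*11^1*19^1* 23279^1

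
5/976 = 5/976 = 0.01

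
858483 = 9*95387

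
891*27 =24057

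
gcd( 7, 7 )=7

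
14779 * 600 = 8867400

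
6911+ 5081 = 11992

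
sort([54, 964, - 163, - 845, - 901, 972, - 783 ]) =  [  -  901 , - 845, - 783 , - 163,54, 964,972]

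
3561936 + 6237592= 9799528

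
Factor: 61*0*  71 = 0^1 = 0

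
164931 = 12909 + 152022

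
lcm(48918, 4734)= 146754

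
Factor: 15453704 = 2^3 * 7^1*163^1  *1693^1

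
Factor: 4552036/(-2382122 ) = -2^1*37^1*30757^1*1191061^( - 1)  =  -2276018/1191061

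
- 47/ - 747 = 47/747 = 0.06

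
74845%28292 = 18261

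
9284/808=2321/202 = 11.49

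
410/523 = 410/523=0.78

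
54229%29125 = 25104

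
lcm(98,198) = 9702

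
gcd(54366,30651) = 51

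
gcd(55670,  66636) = 2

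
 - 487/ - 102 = 487/102 = 4.77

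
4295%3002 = 1293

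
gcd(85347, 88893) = 9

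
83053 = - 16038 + 99091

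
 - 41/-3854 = 1/94 = 0.01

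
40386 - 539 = 39847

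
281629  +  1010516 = 1292145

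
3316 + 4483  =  7799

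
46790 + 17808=64598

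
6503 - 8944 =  - 2441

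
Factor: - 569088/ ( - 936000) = 76/125 = 2^2 * 5^( - 3) * 19^1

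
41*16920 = 693720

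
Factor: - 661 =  - 661^1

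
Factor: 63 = 3^2*7^1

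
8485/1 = 8485 = 8485.00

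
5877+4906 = 10783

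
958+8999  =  9957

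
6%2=0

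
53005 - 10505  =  42500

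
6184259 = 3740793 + 2443466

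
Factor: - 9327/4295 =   -  3^1*5^( - 1 )*859^( - 1)*3109^1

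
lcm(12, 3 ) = 12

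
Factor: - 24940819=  - 17^1*1467107^1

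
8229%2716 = 81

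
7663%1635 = 1123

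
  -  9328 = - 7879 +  - 1449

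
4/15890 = 2/7945 =0.00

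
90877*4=363508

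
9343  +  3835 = 13178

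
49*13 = 637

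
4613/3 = 4613/3=1537.67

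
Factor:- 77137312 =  - 2^5 * 7^1*344363^1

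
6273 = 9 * 697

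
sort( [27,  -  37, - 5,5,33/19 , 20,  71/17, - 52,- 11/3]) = [ - 52, - 37, - 5, -11/3,33/19 , 71/17 , 5,  20,27]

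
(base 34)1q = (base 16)3c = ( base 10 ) 60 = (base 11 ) 55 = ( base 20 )30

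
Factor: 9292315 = 5^1 * 563^1 * 3301^1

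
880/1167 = 880/1167 = 0.75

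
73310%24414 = 68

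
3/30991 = 3/30991 = 0.00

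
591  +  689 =1280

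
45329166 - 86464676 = -41135510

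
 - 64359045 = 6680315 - 71039360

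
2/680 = 1/340 = 0.00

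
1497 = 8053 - 6556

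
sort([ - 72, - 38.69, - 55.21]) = [ - 72,-55.21,  -  38.69]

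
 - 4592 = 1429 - 6021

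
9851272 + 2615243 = 12466515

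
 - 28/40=  -  7/10 = - 0.70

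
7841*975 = 7644975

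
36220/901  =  40 + 180/901 = 40.20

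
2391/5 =478+1/5 = 478.20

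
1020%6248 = 1020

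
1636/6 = 272 + 2/3 = 272.67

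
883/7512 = 883/7512 =0.12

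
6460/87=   74 + 22/87 = 74.25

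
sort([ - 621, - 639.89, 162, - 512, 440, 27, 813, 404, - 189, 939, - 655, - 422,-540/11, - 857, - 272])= [-857, - 655,-639.89, -621,-512,-422,  -  272, -189, - 540/11,27,162, 404, 440,  813,939 ]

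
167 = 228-61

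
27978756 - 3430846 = 24547910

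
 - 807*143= - 115401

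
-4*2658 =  - 10632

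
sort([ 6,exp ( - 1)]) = [exp( - 1 ), 6] 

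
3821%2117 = 1704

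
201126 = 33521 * 6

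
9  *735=6615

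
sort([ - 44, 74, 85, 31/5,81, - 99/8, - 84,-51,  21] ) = [ - 84, - 51, -44,  -  99/8,31/5,  21, 74,81, 85] 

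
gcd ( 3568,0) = 3568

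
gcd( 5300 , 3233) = 53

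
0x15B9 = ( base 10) 5561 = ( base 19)f7d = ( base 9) 7558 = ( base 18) h2h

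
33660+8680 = 42340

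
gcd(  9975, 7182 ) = 399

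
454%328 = 126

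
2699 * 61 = 164639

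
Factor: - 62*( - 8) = 496 = 2^4*31^1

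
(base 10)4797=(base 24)87l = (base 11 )3671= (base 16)12bd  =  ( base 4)1022331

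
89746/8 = 44873/4 = 11218.25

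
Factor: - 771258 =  - 2^1* 3^1*191^1*673^1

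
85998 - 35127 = 50871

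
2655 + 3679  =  6334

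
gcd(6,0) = 6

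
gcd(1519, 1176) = 49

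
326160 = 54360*6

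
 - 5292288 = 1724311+-7016599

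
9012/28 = 321 + 6/7 = 321.86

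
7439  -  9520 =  - 2081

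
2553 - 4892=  - 2339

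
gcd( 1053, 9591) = 3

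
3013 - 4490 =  - 1477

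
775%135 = 100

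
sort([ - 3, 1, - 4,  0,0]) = [ - 4, - 3,0, 0,1]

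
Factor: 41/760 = 2^( - 3)*5^(-1 )*19^( - 1 ) * 41^1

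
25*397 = 9925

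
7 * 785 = 5495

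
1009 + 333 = 1342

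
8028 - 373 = 7655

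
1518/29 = 1518/29 = 52.34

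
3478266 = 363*9582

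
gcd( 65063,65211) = 1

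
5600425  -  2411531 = 3188894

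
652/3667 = 652/3667 = 0.18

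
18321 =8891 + 9430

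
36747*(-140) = -5144580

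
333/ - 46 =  - 333/46 = - 7.24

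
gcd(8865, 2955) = 2955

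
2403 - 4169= - 1766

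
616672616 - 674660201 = -57987585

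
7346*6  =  44076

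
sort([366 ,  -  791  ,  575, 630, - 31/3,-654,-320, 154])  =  [ - 791, - 654,-320, -31/3,  154,366,575,630]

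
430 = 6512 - 6082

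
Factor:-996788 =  - 2^2*13^1*29^1*661^1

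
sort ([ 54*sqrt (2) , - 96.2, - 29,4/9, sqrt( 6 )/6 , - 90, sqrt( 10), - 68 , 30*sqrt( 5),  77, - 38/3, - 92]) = [ - 96.2,- 92, - 90, - 68, - 29, - 38/3, sqrt(6 )/6  ,  4/9,  sqrt ( 10),  30*sqrt( 5), 54*sqrt(2), 77] 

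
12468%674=336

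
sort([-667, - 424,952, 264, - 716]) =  [-716, - 667,-424, 264,952]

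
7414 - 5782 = 1632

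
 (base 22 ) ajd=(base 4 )1102113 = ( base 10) 5271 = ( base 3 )21020020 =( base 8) 12227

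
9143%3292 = 2559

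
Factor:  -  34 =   -  2^1 * 17^1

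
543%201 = 141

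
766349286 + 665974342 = 1432323628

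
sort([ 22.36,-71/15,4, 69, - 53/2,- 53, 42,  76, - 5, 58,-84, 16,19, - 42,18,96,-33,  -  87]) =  [ - 87, - 84,  -  53, - 42,  -  33 ,  -  53/2  , -5, - 71/15 , 4,16,18,  19,22.36 , 42,58,69,76,96 ]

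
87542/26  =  3367 = 3367.00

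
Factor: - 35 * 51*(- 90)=160650 = 2^1 * 3^3* 5^2*7^1*17^1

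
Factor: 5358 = 2^1*  3^1*19^1*47^1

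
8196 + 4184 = 12380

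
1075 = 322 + 753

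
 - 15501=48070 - 63571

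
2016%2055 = 2016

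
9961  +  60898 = 70859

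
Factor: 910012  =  2^2*83^1*2741^1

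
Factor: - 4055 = -5^1*811^1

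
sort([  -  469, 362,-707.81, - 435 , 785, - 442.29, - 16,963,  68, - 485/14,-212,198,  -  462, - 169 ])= [  -  707.81, - 469, -462, - 442.29, - 435, - 212, - 169, - 485/14, - 16, 68,198, 362, 785, 963 ]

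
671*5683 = 3813293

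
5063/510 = 5063/510 = 9.93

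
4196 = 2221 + 1975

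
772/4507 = 772/4507= 0.17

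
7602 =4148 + 3454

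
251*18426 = 4624926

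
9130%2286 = 2272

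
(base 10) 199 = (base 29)6p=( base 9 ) 241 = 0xC7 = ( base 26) 7h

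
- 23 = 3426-3449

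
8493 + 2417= 10910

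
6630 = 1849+4781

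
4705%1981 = 743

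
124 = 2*62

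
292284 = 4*73071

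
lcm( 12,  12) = 12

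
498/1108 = 249/554 = 0.45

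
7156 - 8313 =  - 1157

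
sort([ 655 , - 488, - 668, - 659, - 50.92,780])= [ - 668,- 659,-488 , - 50.92, 655 , 780 ] 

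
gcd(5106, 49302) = 6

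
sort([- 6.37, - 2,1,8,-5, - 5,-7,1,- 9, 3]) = [ - 9  , - 7, - 6.37, - 5, - 5, -2, 1,1,3, 8 ] 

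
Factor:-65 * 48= -2^4*3^1*5^1*13^1 = - 3120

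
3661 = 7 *523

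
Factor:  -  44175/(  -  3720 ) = 95/8 = 2^( - 3) * 5^1 * 19^1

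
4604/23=4604/23 = 200.17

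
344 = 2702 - 2358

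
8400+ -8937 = -537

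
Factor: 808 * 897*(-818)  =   - 2^4*3^1 *13^1*23^1*101^1*409^1=- 592866768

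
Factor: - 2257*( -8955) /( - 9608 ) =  - 2^( - 3)*3^2*5^1*37^1 * 61^1 * 199^1*1201^ (-1 ) = - 20211435/9608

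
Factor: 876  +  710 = 1586 = 2^1*13^1 *61^1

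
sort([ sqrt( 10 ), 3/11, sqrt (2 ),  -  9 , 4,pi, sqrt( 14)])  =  [ -9, 3/11,sqrt( 2), pi, sqrt( 10), sqrt(14), 4] 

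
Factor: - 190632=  - 2^3*3^1*13^2 * 47^1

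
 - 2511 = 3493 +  - 6004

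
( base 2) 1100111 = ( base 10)103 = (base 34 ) 31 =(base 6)251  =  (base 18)5D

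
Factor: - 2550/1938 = -25/19 = -5^2*  19^(-1 )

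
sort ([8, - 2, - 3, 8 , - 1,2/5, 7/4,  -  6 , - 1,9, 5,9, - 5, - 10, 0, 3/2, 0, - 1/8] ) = [ - 10, - 6, - 5, - 3,-2, - 1,  -  1, - 1/8,0,  0, 2/5, 3/2, 7/4, 5,8,  8,9, 9]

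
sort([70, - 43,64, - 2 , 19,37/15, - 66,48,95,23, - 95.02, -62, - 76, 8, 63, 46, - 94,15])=[ - 95.02, - 94,-76, - 66, - 62, - 43, - 2,  37/15, 8,15, 19, 23,46, 48,63, 64,70,95] 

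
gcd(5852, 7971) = 1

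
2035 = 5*407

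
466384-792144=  - 325760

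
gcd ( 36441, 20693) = 1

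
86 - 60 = 26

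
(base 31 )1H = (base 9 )53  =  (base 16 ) 30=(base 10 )48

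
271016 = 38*7132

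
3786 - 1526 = 2260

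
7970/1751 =4 + 966/1751 =4.55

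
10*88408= 884080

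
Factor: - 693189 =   -  3^2*7^1*11003^1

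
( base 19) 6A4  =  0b100100111000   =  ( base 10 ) 2360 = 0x938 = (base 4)210320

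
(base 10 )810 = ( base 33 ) oi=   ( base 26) 154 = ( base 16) 32a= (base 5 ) 11220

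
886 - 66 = 820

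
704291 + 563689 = 1267980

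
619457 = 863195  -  243738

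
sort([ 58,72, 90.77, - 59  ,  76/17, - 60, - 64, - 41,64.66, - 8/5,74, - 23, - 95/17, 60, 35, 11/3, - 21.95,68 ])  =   [ - 64, - 60, - 59, - 41, - 23, - 21.95, - 95/17, -8/5,  11/3, 76/17, 35, 58,  60 , 64.66, 68, 72, 74, 90.77]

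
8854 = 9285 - 431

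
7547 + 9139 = 16686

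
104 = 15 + 89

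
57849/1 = 57849 = 57849.00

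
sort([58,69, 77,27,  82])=[27,58,69, 77,82]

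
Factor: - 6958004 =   -  2^2 * 79^1*97^1*227^1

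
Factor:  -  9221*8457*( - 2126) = 165789725622 = 2^1*3^1*1063^1 * 2819^1*9221^1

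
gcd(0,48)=48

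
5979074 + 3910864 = 9889938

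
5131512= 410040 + 4721472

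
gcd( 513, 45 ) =9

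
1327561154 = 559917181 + 767643973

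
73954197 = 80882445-6928248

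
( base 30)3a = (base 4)1210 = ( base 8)144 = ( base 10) 100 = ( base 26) 3m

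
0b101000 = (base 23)1h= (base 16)28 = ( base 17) 26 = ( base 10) 40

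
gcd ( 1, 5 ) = 1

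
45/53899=45/53899 = 0.00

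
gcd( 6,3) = 3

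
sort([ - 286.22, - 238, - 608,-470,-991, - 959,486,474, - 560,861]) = [ - 991, - 959,- 608, - 560, - 470,-286.22, - 238,474, 486, 861 ]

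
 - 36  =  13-49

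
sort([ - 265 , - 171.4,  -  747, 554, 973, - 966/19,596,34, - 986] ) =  [ - 986, - 747, - 265, - 171.4 , - 966/19, 34,  554 , 596, 973]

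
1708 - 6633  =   - 4925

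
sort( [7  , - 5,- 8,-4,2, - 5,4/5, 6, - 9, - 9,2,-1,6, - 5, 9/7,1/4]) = [  -  9, - 9, - 8, -5, - 5, - 5, - 4, - 1 , 1/4,4/5,9/7, 2,  2,6, 6, 7]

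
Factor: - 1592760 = -2^3*3^1 * 5^1*13^1*1021^1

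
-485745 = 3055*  (-159) 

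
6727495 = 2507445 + 4220050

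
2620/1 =2620 = 2620.00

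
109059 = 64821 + 44238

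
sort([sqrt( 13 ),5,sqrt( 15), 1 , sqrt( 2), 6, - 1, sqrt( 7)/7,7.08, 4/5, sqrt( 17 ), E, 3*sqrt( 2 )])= [ - 1 , sqrt( 7)/7,  4/5, 1,sqrt( 2),E,sqrt ( 13),sqrt( 15), sqrt(17), 3*sqrt ( 2), 5, 6 , 7.08 ] 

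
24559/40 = 613 + 39/40= 613.98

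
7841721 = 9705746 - 1864025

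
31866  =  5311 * 6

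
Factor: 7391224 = 2^3 * 923903^1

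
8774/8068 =4387/4034 = 1.09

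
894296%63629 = 3490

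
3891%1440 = 1011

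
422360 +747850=1170210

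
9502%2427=2221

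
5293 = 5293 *1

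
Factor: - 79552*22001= -1750223552 = - 2^6*7^2*11^1*113^1*449^1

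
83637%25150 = 8187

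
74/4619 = 74/4619 = 0.02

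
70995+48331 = 119326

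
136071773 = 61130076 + 74941697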